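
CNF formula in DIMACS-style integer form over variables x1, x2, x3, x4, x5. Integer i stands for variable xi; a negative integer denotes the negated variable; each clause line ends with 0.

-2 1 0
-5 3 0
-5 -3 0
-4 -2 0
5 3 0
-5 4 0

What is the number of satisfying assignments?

5

Satisfying assignments:
  x1=F x2=F x3=T x4=F x5=F
  x1=F x2=F x3=T x4=T x5=F
  x1=T x2=F x3=T x4=F x5=F
  x1=T x2=F x3=T x4=T x5=F
  x1=T x2=T x3=T x4=F x5=F
Count: 5.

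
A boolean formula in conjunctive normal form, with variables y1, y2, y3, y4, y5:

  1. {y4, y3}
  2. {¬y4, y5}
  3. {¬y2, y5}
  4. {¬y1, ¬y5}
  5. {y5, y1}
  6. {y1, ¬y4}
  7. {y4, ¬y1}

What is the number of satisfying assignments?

2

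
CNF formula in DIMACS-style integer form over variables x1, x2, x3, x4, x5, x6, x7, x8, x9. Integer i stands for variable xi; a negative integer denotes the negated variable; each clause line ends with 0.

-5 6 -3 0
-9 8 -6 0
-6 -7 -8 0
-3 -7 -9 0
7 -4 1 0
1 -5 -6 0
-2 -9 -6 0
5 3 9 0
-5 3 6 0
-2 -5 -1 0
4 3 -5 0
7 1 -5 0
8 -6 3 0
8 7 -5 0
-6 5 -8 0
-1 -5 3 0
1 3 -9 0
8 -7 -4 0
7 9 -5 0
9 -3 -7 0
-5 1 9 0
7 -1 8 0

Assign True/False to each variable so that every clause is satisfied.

x1=True, x2=False, x3=True, x4=False, x5=False, x6=False, x7=False, x8=True, x9=True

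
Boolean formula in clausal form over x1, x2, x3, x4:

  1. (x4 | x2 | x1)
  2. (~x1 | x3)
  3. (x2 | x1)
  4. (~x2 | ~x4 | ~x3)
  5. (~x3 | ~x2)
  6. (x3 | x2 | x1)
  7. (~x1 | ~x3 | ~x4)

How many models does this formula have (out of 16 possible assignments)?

3

Satisfying assignments:
  x1=F x2=T x3=F x4=F
  x1=F x2=T x3=F x4=T
  x1=T x2=F x3=T x4=F
Count: 3.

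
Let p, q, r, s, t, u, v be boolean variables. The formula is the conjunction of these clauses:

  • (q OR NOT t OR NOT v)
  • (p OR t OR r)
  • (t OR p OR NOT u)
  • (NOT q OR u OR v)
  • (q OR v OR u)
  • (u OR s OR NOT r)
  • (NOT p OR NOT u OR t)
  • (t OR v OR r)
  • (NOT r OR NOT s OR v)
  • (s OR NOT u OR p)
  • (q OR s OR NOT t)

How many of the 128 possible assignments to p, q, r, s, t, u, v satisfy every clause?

Case analysis on t and u:
  t=1, u=1: 12 of the 32 assignments to (p,q,r,s,v) work.
  t=1, u=0: p free; 3 ways for (q,r,s,v) × 2^1 = 6.
  t=0, u=1: a clause becomes empty — 0.
  t=0, u=0: q free; 4 ways for (p,r,s,v) × 2^1 = 8.
Total: 12 + 6 + 0 + 8 = 26.

26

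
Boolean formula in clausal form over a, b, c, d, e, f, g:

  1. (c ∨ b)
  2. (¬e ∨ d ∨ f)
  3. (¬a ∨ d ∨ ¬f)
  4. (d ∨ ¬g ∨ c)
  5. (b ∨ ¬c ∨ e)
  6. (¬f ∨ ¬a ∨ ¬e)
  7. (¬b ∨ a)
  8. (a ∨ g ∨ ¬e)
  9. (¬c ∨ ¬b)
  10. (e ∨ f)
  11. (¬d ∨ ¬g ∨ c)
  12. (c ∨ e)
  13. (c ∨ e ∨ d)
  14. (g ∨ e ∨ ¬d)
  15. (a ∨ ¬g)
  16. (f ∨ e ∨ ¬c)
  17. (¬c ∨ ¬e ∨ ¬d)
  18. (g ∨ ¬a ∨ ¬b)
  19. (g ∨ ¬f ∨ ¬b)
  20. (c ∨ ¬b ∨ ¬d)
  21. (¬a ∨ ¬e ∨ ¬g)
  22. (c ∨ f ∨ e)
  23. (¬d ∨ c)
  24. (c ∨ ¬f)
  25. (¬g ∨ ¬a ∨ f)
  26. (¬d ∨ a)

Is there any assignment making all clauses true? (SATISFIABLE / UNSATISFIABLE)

c = True:
  propagation gives b=False, e=True, d=False, f=True; an empty clause results — contradiction.
c = False:
  propagation gives b=True, a=True, e=True, f=False; an empty clause results — contradiction.
Every branch closes, so no satisfying assignment exists.

UNSATISFIABLE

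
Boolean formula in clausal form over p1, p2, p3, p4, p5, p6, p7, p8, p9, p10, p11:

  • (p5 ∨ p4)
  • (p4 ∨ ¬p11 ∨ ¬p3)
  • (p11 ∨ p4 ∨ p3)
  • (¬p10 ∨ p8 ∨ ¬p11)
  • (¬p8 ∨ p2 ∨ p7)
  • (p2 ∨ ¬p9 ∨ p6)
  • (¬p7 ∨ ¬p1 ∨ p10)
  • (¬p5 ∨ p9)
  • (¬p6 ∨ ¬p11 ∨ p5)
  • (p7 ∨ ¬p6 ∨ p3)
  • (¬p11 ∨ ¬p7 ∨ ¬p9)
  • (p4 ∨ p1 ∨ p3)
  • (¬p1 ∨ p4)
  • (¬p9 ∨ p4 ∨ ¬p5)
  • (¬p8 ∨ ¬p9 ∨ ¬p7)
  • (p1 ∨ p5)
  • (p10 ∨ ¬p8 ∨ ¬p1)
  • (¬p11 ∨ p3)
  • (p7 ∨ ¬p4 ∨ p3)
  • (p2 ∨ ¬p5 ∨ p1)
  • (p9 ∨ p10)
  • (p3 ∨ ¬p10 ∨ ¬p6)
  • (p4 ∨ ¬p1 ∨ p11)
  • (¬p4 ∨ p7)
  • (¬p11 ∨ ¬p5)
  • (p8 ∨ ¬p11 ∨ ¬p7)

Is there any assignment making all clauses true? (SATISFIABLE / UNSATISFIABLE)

p2 occurs only positively in the remaining clauses — set p2 = True.
Branch on p1: take p1 = True.
  then p4 is forced to True.
  then p7 is forced to True.
  then p10 is forced to True.
Branch on p3: take p3 = False.
  then p11 is forced to False.
  then p6 is forced to False.
The remaining clauses are satisfied by p5 = False, p8 = False, p9 = False.
So p1=T, p2=T, p3=F, p4=T, p5=F, p6=F, p7=T, p8=F, p9=F, p10=T, p11=F is a satisfying assignment.

SATISFIABLE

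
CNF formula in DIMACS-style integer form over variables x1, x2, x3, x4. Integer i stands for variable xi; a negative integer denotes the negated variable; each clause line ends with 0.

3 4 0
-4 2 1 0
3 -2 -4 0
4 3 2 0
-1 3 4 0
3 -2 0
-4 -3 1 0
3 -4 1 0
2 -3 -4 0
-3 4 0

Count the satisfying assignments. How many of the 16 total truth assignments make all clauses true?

Satisfying assignments:
  x1=1 x2=0 x3=0 x4=1
  x1=1 x2=1 x3=1 x4=1
Count: 2.

2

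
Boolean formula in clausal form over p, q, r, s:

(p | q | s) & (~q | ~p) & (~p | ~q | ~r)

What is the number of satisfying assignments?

10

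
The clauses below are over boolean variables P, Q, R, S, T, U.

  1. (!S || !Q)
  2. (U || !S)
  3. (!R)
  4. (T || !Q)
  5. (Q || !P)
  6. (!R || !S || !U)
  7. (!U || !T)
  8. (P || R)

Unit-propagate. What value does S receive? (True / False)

False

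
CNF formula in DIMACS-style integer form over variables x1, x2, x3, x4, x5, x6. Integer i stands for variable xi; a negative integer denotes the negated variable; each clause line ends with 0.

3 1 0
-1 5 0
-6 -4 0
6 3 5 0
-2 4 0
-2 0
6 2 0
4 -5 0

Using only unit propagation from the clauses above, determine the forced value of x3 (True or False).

Unit clause (~x2) sets x2 = False.
(x2 \/ x6) with x2 = False leaves only x6, so x6 = True.
In (~x4 \/ ~x6), ~x6 is now false; ~x4 must hold, so x4 = False.
From (~x5 \/ x4) and x4 = False: x5 = False.
(~x1 \/ x5): since x5 = False, the clause reduces to (~x1). x1 = False.
(x3 \/ x1): since x1 = False, the clause reduces to (x3). x3 = True.

True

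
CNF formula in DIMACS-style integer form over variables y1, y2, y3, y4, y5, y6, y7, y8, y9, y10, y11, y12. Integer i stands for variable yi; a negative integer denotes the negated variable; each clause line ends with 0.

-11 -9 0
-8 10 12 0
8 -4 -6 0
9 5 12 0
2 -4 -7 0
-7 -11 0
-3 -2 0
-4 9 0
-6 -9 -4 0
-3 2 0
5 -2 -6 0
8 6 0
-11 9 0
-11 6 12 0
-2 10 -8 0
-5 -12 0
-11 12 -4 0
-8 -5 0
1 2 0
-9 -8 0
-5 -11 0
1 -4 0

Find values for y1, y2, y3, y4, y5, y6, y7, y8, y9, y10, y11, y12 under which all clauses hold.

y1 occurs only positively in the remaining clauses — set y1 = True.
Pure literal: y3 appears only negated; assign y3 = False.
Branch on y2: take y2 = True.
For the remaining variables, y4 = False, y5 = True, y6 = True, y7 = True, y8 = False, y9 = True, y10 = False, y11 = False, y12 = False works.

y1=T, y2=T, y3=F, y4=F, y5=T, y6=T, y7=T, y8=F, y9=T, y10=F, y11=F, y12=F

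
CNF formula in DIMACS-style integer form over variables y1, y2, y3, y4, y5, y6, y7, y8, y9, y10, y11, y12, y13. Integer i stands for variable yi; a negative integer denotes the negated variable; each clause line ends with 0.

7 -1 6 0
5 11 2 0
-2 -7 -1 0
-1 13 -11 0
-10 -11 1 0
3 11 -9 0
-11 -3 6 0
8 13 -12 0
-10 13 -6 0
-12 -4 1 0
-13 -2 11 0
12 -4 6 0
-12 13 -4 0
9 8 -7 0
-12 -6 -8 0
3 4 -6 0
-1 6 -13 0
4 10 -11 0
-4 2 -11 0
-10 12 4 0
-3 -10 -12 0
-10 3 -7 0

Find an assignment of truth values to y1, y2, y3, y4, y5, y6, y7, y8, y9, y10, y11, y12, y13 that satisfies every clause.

y1 = 1, y2 = 0, y3 = 1, y4 = 0, y5 = 1, y6 = 0, y7 = 1, y8 = 1, y9 = 1, y10 = 0, y11 = 0, y12 = 1, y13 = 0

Check each clause:
  1. {y7, ¬y1, y6} — y7 is true.
  2. {y2, y11, y5} — y5 is true.
  3. {¬y1, ¬y2, ¬y7} — ¬y2 is true.
  4. {y13, ¬y11, ¬y1} — ¬y11 is true.
  5. {¬y11, y1, ¬y10} — y1 is true.
  6. {y3, y11, ¬y9} — y3 is true.
  7. {¬y11, ¬y3, y6} — ¬y11 is true.
  8. {y13, y8, ¬y12} — y8 is true.
  9. {y13, ¬y10, ¬y6} — ¬y6 is true.
  10. {¬y12, y1, ¬y4} — y1 is true.
  11. {¬y13, ¬y2, y11} — ¬y2 is true.
  12. {y6, y12, ¬y4} — y12 is true.
  13. {y13, ¬y4, ¬y12} — ¬y4 is true.
  14. {¬y7, y8, y9} — y8 is true.
  15. {¬y12, ¬y6, ¬y8} — ¬y6 is true.
  16. {¬y6, y3, y4} — ¬y6 is true.
  17. {¬y1, ¬y13, y6} — ¬y13 is true.
  18. {y4, ¬y11, y10} — ¬y11 is true.
  19. {y2, ¬y4, ¬y11} — ¬y4 is true.
  20. {¬y10, y4, y12} — y12 is true.
  21. {¬y10, ¬y3, ¬y12} — ¬y10 is true.
  22. {y3, ¬y7, ¬y10} — y3 is true.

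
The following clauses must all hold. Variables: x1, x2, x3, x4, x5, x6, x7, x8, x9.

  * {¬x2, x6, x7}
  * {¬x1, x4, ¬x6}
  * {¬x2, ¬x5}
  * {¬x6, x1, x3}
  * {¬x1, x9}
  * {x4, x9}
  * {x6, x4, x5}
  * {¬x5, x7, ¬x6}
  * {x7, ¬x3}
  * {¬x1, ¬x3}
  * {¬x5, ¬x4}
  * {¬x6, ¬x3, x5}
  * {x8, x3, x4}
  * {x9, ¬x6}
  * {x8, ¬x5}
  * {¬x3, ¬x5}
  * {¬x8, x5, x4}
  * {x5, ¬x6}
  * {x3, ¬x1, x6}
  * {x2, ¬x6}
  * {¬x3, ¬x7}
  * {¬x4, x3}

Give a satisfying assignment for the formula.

x1=False, x2=False, x3=False, x4=False, x5=True, x6=False, x7=True, x8=True, x9=True

Pure literal: x9 appears only positively; assign x9 = True.
Branch on x1: take x1 = False.
The remaining clauses are satisfied by x2 = False, x3 = False, x4 = False, x5 = True, x6 = False, x7 = True, x8 = True.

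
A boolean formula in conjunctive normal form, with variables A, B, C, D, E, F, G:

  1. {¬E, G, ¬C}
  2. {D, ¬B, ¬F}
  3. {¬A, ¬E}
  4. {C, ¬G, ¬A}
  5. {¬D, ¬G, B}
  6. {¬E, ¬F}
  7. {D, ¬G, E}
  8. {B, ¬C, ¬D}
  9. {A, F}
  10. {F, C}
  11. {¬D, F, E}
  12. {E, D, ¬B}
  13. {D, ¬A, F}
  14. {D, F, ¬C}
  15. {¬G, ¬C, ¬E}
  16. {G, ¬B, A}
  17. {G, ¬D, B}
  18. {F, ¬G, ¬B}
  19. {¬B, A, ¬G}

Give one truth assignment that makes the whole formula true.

A = T, B = T, C = T, D = T, E = F, F = T, G = F

Set A = True and propagate.
  then E is forced to False.
For the remaining variables, B = True, C = True, D = True, F = True, G = False works.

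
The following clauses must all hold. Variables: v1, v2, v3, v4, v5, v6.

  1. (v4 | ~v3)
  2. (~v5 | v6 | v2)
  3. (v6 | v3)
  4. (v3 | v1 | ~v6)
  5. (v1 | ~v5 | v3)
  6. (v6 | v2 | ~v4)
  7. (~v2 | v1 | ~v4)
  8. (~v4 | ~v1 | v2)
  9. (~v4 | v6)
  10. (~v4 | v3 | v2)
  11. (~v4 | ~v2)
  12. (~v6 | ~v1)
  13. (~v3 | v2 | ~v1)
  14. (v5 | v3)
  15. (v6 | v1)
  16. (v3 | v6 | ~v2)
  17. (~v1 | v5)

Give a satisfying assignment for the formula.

Branch on v1: take v1 = False.
  then v6 is forced to True.
  then v3 is forced to True.
  then v4 is forced to True.
  then v2 is forced to False.
v5 is now unconstrained; take v5 = False.

v1=F  v2=F  v3=T  v4=T  v5=F  v6=T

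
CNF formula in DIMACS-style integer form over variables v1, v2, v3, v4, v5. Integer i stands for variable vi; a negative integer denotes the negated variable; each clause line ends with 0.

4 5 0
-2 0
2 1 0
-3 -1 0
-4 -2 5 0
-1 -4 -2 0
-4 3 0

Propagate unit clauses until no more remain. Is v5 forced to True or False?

(!v2) is a unit clause: v2 = False.
(v2 || v1): since v2 = False, the clause reduces to (v1). v1 = True.
(!v3 || !v1) with v1 = True leaves only !v3, so v3 = False.
In (!v4 || v3), v3 is now false; !v4 must hold, so v4 = False.
(v4 || v5): since v4 = False, the clause reduces to (v5). v5 = True.

True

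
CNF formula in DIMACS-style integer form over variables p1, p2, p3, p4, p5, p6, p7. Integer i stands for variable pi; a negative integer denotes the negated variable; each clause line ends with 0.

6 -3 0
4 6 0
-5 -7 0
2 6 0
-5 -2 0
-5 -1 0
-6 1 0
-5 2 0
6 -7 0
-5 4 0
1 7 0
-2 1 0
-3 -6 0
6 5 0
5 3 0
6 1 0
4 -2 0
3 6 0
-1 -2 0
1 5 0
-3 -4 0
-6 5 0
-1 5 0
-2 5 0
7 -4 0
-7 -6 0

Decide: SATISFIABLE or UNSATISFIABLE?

p5 = True:
  propagation gives p7=False, p2=False; an empty clause results — contradiction.
p5 = False:
  propagation gives p6=True; an empty clause results — contradiction.
Every branch closes, so no satisfying assignment exists.

UNSATISFIABLE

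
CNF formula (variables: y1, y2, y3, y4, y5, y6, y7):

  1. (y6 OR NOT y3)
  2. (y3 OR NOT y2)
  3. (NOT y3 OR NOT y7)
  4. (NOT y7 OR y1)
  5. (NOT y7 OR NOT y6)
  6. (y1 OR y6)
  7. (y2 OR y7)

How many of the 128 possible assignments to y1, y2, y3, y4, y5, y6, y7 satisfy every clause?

12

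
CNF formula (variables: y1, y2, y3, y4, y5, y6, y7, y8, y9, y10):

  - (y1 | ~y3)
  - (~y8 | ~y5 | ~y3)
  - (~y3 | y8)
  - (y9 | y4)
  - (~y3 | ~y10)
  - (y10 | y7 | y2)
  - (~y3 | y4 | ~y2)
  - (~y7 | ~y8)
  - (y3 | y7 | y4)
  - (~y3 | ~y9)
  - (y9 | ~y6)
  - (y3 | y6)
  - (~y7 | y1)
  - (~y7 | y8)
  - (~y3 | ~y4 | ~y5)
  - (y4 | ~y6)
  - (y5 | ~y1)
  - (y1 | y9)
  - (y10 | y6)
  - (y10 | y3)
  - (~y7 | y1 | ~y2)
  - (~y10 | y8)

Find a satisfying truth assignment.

y1=T  y2=T  y3=F  y4=T  y5=T  y6=T  y7=F  y8=T  y9=T  y10=T

Check each clause:
  1. (~y3 | y1) — y1 is true.
  2. (~y3 | ~y8 | ~y5) — ~y3 is true.
  3. (~y3 | y8) — y8 is true.
  4. (y4 | y9) — y9 is true.
  5. (~y3 | ~y10) — ~y3 is true.
  6. (y7 | y2 | y10) — y10 is true.
  7. (~y3 | y4 | ~y2) — y4 is true.
  8. (~y8 | ~y7) — ~y7 is true.
  9. (y4 | y7 | y3) — y4 is true.
  10. (~y9 | ~y3) — ~y3 is true.
  11. (~y6 | y9) — y9 is true.
  12. (y3 | y6) — y6 is true.
  13. (~y7 | y1) — y1 is true.
  14. (y8 | ~y7) — y8 is true.
  15. (~y3 | ~y5 | ~y4) — ~y3 is true.
  16. (y4 | ~y6) — y4 is true.
  17. (~y1 | y5) — y5 is true.
  18. (y1 | y9) — y9 is true.
  19. (y10 | y6) — y10 is true.
  20. (y3 | y10) — y10 is true.
  21. (~y7 | ~y2 | y1) — y1 is true.
  22. (~y10 | y8) — y8 is true.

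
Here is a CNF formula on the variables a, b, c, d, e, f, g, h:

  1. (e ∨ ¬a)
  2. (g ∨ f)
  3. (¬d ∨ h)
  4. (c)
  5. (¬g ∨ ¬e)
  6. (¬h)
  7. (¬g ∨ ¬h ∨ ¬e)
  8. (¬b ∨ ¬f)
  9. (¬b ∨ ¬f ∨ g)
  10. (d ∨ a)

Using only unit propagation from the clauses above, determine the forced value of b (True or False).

False

(c) stands alone — c = True.
Unit clause (¬h) sets h = False.
(h ∨ ¬d): since h = False, the clause reduces to (¬d). d = False.
From (a ∨ d) and d = False: a = True.
In (¬a ∨ e), ¬a is now false; e must hold, so e = True.
(¬g ∨ ¬e): since e = True, the clause reduces to (¬g). g = False.
In (g ∨ f), g is now false; f must hold, so f = True.
From (¬b ∨ ¬f) and f = True: b = False.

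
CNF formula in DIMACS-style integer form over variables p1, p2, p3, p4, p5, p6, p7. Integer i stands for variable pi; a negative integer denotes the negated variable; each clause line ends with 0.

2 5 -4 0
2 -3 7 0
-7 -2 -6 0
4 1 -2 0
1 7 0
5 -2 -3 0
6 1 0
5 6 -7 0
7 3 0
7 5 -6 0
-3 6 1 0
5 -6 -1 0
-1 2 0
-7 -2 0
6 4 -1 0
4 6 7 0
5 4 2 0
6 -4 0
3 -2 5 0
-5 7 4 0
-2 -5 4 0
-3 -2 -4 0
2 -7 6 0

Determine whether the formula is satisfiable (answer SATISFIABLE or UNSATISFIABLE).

SATISFIABLE

Try p1 = False.
  then p7 is forced to True.
  then p6 is forced to True.
  then p2 is forced to False.
For the remaining variables, p3 = True, p4 = True, p5 = True works.
So p1=0, p2=0, p3=1, p4=1, p5=1, p6=1, p7=1 is a satisfying assignment.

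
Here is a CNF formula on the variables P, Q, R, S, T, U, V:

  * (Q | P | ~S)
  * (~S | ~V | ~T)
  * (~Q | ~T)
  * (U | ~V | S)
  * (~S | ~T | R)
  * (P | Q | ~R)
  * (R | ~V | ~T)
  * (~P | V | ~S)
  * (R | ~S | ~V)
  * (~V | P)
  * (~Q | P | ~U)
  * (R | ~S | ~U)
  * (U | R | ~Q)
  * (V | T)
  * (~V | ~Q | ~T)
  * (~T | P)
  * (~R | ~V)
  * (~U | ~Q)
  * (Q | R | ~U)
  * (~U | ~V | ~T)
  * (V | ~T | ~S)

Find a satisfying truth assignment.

P=True  Q=False  R=False  S=False  T=True  U=False  V=False

Set P = True and propagate.
Set Q = False and propagate.
For the remaining variables, R = False, S = False, T = True, U = False, V = False works.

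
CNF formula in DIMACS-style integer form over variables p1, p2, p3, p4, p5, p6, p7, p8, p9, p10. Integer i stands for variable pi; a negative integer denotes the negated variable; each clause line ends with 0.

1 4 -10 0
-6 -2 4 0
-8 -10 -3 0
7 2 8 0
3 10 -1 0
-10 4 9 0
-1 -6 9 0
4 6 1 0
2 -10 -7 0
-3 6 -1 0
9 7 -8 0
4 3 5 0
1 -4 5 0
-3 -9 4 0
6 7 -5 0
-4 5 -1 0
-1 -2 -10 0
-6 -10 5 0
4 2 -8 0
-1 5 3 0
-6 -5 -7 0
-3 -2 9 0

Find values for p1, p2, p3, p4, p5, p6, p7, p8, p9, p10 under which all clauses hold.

Try p1 = False.
For the remaining variables, p2 = True, p3 = False, p4 = True, p5 = True, p6 = False, p7 = True, p8 = False, p9 = True, p10 = False works.
Check each clause:
  1. {p1, ¬p10, p4} — p4 is true.
  2. {¬p6, p4, ¬p2} — ¬p6 is true.
  3. {¬p10, ¬p8, ¬p3} — ¬p8 is true.
  4. {p7, p2, p8} — p2 is true.
  5. {p10, ¬p1, p3} — ¬p1 is true.
  6. {¬p10, p9, p4} — p9 is true.
  7. {¬p1, ¬p6, p9} — p9 is true.
  8. {p1, p4, p6} — p4 is true.
  9. {p2, ¬p10, ¬p7} — p2 is true.
  10. {¬p1, ¬p3, p6} — ¬p3 is true.
  11. {p9, ¬p8, p7} — ¬p8 is true.
  12. {p3, p5, p4} — p4 is true.
  13. {¬p4, p5, p1} — p5 is true.
  14. {p4, ¬p3, ¬p9} — p4 is true.
  15. {p7, ¬p5, p6} — p7 is true.
  16. {¬p4, ¬p1, p5} — p5 is true.
  17. {¬p10, ¬p1, ¬p2} — ¬p1 is true.
  18. {¬p6, p5, ¬p10} — ¬p6 is true.
  19. {p4, p2, ¬p8} — ¬p8 is true.
  20. {p5, p3, ¬p1} — p5 is true.
  21. {¬p5, ¬p6, ¬p7} — ¬p6 is true.
  22. {¬p3, ¬p2, p9} — p9 is true.

p1=F, p2=T, p3=F, p4=T, p5=T, p6=F, p7=T, p8=F, p9=T, p10=F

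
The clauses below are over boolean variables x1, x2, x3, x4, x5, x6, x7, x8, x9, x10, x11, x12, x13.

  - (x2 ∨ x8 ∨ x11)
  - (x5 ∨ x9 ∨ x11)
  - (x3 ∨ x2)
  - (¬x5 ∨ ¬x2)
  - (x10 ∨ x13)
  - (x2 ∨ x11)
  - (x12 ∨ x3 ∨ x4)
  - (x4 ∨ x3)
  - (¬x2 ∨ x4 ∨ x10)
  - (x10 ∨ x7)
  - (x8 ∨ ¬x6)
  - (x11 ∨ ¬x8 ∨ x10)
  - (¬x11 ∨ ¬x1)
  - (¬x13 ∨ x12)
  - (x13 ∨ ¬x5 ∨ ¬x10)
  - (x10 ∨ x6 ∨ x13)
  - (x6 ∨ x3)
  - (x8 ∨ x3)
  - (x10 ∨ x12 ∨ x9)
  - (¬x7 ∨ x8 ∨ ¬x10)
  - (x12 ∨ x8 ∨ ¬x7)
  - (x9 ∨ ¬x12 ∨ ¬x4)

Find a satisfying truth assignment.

x1 = 0, x2 = 0, x3 = 1, x4 = 0, x5 = 1, x6 = 0, x7 = 0, x8 = 1, x9 = 0, x10 = 1, x11 = 1, x12 = 1, x13 = 1

Check each clause:
  1. (x8 ∨ x2 ∨ x11) — x8 is true.
  2. (x5 ∨ x11 ∨ x9) — x11 is true.
  3. (x3 ∨ x2) — x3 is true.
  4. (¬x2 ∨ ¬x5) — ¬x2 is true.
  5. (x10 ∨ x13) — x10 is true.
  6. (x2 ∨ x11) — x11 is true.
  7. (x12 ∨ x4 ∨ x3) — x3 is true.
  8. (x3 ∨ x4) — x3 is true.
  9. (x10 ∨ ¬x2 ∨ x4) — x10 is true.
  10. (x10 ∨ x7) — x10 is true.
  11. (x8 ∨ ¬x6) — x8 is true.
  12. (x11 ∨ ¬x8 ∨ x10) — x10 is true.
  13. (¬x1 ∨ ¬x11) — ¬x1 is true.
  14. (¬x13 ∨ x12) — x12 is true.
  15. (¬x10 ∨ ¬x5 ∨ x13) — x13 is true.
  16. (x13 ∨ x10 ∨ x6) — x10 is true.
  17. (x6 ∨ x3) — x3 is true.
  18. (x3 ∨ x8) — x8 is true.
  19. (x10 ∨ x12 ∨ x9) — x10 is true.
  20. (¬x10 ∨ x8 ∨ ¬x7) — x8 is true.
  21. (x8 ∨ x12 ∨ ¬x7) — x8 is true.
  22. (¬x4 ∨ ¬x12 ∨ x9) — ¬x4 is true.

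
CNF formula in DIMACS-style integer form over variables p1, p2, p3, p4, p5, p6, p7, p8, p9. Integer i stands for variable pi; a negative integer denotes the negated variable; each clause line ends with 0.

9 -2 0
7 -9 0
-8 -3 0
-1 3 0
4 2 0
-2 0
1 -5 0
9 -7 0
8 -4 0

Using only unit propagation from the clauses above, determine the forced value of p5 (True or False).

False

(~p2) is a unit clause: p2 = False.
From (p4 \/ p2) and p2 = False: p4 = True.
From (~p4 \/ p8) and p4 = True: p8 = True.
(~p3 \/ ~p8): since p8 = True, the clause reduces to (~p3). p3 = False.
(~p1 \/ p3) with p3 = False leaves only ~p1, so p1 = False.
In (p1 \/ ~p5), p1 is now false; ~p5 must hold, so p5 = False.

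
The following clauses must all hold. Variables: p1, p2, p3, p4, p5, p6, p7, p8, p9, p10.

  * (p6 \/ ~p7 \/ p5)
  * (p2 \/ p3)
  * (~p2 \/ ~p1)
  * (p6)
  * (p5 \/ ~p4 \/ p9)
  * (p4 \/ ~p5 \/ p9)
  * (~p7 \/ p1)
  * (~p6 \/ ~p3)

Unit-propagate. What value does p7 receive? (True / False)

Unit clause (p6) sets p6 = True.
In (~p6 \/ ~p3), ~p6 is now false; ~p3 must hold, so p3 = False.
(p2 \/ p3): since p3 = False, the clause reduces to (p2). p2 = True.
(~p2 \/ ~p1): since p2 = True, the clause reduces to (~p1). p1 = False.
(~p7 \/ p1): since p1 = False, the clause reduces to (~p7). p7 = False.

False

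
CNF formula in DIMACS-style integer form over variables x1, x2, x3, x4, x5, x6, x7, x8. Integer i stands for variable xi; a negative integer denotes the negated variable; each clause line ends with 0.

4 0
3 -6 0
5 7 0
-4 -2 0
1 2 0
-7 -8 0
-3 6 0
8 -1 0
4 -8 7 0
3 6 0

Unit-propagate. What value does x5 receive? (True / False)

True

Unit clause (x4) sets x4 = True.
From (~x2 \/ ~x4) and x4 = True: x2 = False.
In (x2 \/ x1), x2 is now false; x1 must hold, so x1 = True.
(~x1 \/ x8): since x1 = True, the clause reduces to (x8). x8 = True.
In (~x7 \/ ~x8), ~x8 is now false; ~x7 must hold, so x7 = False.
From (x5 \/ x7) and x7 = False: x5 = True.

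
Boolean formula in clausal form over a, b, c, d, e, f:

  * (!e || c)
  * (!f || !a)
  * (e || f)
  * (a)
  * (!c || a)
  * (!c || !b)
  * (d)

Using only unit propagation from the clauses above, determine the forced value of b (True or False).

Unit clause (a) sets a = True.
From (!f || !a) and a = True: f = False.
(e || f): since f = False, the clause reduces to (e). e = True.
(!e || c) with e = True leaves only c, so c = True.
(!b || !c): since c = True, the clause reduces to (!b). b = False.

False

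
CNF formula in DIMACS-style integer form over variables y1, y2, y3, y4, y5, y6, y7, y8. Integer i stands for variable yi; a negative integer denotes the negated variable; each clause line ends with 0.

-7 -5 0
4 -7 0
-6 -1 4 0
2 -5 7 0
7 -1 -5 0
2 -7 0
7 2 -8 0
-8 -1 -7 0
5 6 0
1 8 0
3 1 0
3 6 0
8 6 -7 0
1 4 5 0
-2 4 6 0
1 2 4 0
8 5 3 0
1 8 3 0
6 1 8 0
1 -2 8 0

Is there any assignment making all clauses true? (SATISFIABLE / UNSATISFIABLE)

SATISFIABLE

Pure literal: y3 appears only positively; assign y3 = True.
Pure literal: y4 appears only positively; assign y4 = True.
Set y1 = False and propagate.
  then y8 is forced to True.
For the remaining variables, y2 = True, y5 = True, y6 = False, y7 = False works.
So y1=0, y2=1, y3=1, y4=1, y5=1, y6=0, y7=0, y8=1 is a satisfying assignment.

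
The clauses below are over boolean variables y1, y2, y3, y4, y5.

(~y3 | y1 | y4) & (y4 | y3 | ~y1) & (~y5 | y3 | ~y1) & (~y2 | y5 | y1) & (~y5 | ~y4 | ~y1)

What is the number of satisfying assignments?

17

Split on y1, then y3.
  y1=1, y3=1: y2 free; 3 ways for (y4,y5) × 2^1 = 6.
  y1=1, y3=0: remaining (y2,y4,y5) ∈ {(0,1,0); (1,1,0)} — 2.
  y1=0, y3=1: remaining (y2,y4,y5) ∈ {(0,1,0); (0,1,1); (1,1,1)} — 3.
  y1=0, y3=0: y4 free; 3 ways for (y2,y5) × 2^1 = 6.
Total: 6 + 2 + 3 + 6 = 17.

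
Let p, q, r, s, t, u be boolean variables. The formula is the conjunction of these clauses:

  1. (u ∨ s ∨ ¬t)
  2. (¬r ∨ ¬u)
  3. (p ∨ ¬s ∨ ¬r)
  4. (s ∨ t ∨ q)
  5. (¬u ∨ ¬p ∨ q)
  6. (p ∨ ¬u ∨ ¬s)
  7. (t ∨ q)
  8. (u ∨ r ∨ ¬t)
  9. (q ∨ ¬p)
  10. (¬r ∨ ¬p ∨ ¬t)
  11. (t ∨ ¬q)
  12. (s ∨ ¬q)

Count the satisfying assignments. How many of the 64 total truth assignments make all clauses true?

Satisfying assignments:
  p=0 q=0 r=0 s=0 t=1 u=1
  p=1 q=1 r=0 s=1 t=1 u=1
Count: 2.

2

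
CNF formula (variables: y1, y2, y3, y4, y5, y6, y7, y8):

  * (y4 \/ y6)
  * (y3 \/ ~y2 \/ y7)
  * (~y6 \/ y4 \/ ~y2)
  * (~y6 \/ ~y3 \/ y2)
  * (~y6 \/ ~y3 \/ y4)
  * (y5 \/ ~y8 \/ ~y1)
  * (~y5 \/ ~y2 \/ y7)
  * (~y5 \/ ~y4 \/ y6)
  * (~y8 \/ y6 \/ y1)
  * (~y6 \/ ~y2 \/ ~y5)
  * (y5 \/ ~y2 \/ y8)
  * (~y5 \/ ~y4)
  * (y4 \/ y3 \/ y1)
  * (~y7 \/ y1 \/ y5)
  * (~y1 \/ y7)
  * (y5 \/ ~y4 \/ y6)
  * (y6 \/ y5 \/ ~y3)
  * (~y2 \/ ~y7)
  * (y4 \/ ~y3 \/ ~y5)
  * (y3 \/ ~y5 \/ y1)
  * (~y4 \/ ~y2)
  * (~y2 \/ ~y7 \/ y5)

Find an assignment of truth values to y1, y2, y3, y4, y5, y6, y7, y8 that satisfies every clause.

Set y1 = True and propagate.
  then y7 is forced to True.
  then y2 is forced to False.
Branch on y3: take y3 = False.
For the remaining variables, y4 = False, y5 = False, y6 = True, y8 = False works.
Check each clause:
  1. (y6 \/ y4) — y6 is true.
  2. (y7 \/ ~y2 \/ y3) — ~y2 is true.
  3. (~y6 \/ y4 \/ ~y2) — ~y2 is true.
  4. (~y3 \/ ~y6 \/ y2) — ~y3 is true.
  5. (~y6 \/ ~y3 \/ y4) — ~y3 is true.
  6. (~y1 \/ y5 \/ ~y8) — ~y8 is true.
  7. (~y5 \/ y7 \/ ~y2) — ~y5 is true.
  8. (~y4 \/ y6 \/ ~y5) — ~y5 is true.
  9. (~y8 \/ y1 \/ y6) — ~y8 is true.
  10. (~y6 \/ ~y2 \/ ~y5) — ~y5 is true.
  11. (y8 \/ y5 \/ ~y2) — ~y2 is true.
  12. (~y4 \/ ~y5) — ~y5 is true.
  13. (y1 \/ y4 \/ y3) — y1 is true.
  14. (y1 \/ y5 \/ ~y7) — y1 is true.
  15. (y7 \/ ~y1) — y7 is true.
  16. (y6 \/ ~y4 \/ y5) — ~y4 is true.
  17. (y6 \/ ~y3 \/ y5) — ~y3 is true.
  18. (~y2 \/ ~y7) — ~y2 is true.
  19. (~y3 \/ ~y5 \/ y4) — ~y5 is true.
  20. (~y5 \/ y1 \/ y3) — y1 is true.
  21. (~y2 \/ ~y4) — ~y4 is true.
  22. (~y2 \/ y5 \/ ~y7) — ~y2 is true.

y1=True  y2=False  y3=False  y4=False  y5=False  y6=True  y7=True  y8=False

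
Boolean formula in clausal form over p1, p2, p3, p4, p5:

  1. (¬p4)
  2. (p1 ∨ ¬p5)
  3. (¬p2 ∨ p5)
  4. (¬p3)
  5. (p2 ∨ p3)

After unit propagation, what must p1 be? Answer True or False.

(¬p4) stands alone — p4 = False.
Unit clause (¬p3) sets p3 = False.
In (p2 ∨ p3), p3 is now false; p2 must hold, so p2 = True.
From (p5 ∨ ¬p2) and p2 = True: p5 = True.
(p1 ∨ ¬p5) with p5 = True leaves only p1, so p1 = True.

True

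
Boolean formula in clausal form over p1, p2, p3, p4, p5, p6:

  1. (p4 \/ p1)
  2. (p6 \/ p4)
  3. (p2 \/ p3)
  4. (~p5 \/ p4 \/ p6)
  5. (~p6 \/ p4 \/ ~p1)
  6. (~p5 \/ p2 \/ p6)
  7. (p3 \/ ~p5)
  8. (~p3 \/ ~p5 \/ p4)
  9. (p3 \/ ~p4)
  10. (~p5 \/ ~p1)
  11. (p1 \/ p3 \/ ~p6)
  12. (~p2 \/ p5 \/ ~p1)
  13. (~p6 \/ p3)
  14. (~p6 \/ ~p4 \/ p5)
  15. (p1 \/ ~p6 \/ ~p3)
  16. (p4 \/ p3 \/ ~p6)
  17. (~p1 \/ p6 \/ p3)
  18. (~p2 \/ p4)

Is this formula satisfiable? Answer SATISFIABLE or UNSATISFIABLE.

SATISFIABLE

Try p1 = False.
  then p4 is forced to True.
  then p3 is forced to True.
  then p6 is forced to False.
Try p2 = False.
  then p5 is forced to False.
So p1 = False, p2 = False, p3 = True, p4 = True, p5 = False, p6 = False is a satisfying assignment.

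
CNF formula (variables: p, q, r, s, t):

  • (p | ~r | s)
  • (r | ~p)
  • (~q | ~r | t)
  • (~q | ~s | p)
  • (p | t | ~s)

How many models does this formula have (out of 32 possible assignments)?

12

Case analysis on p and r:
  p=T, r=T: s free; 3 ways for (q,t) × 2^1 = 6.
  p=T, r=F: a clause becomes empty — 0.
  p=F, r=T: remaining (q,s,t) ∈ {(F,T,T)} — 1.
  p=F, r=F: 5 of the 8 assignments to (q,s,t) work.
Total: 6 + 0 + 1 + 5 = 12.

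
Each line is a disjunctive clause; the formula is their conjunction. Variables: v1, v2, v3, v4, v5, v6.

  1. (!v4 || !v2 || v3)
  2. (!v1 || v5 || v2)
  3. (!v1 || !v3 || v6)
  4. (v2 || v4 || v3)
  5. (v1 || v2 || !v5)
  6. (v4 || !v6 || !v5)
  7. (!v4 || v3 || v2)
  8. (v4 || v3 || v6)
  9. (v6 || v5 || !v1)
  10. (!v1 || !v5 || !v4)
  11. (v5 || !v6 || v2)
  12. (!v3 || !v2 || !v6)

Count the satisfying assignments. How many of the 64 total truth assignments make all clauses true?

8

Split on v2, then v3.
  v2=1, v3=1: remaining (v1,v4,v5,v6) ∈ {(0,0,0,0); (0,0,1,0); (0,1,0,0); (0,1,1,0)} — 4.
  v2=1, v3=0: remaining (v1,v4,v5,v6) ∈ {(0,0,0,1); (1,0,0,1)} — 2.
  v2=0, v3=1: remaining (v1,v4,v5,v6) ∈ {(0,0,0,0); (0,1,0,0)} — 2.
  v2=0, v3=0: a clause becomes empty — 0.
Total: 4 + 2 + 2 + 0 = 8.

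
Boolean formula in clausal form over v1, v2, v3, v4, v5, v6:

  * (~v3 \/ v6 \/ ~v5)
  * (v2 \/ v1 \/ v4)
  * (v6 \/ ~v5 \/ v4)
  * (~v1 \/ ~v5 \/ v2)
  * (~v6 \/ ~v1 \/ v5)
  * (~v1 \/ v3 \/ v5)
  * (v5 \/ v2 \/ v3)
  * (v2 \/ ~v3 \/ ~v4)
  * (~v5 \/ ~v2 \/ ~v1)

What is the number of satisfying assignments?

Split on v5, then v1.
  v5=1, v1=1: a clause becomes empty — 0.
  v5=1, v1=0: 7 of the 16 assignments to (v2,v3,v4,v6) work.
  v5=0, v1=1: remaining (v2,v3,v4,v6) ∈ {(0,1,0,0); (1,1,0,0); (1,1,1,0)} — 3.
  v5=0, v1=0: forces v2=1; v3, v4, v6 free → 2^3 = 8.
Total: 0 + 7 + 3 + 8 = 18.

18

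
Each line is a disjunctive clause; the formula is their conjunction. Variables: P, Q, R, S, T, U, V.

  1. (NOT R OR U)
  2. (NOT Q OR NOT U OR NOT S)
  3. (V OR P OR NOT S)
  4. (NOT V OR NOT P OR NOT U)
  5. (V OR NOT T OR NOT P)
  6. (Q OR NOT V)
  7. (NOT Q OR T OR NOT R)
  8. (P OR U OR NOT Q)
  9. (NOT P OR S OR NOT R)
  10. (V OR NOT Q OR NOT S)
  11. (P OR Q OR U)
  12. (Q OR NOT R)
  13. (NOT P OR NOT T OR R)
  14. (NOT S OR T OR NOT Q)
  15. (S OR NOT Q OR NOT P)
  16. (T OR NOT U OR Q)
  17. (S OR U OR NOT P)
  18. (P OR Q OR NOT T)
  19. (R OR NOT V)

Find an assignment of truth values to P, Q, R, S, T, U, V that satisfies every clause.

P = False, Q = True, R = False, S = False, T = True, U = True, V = False

Set P = False and propagate.
Try Q = True.
  then U is forced to True.
  then S is forced to False.
Branch on R: take R = False.
  then V is forced to False.
T is now unconstrained; take T = True.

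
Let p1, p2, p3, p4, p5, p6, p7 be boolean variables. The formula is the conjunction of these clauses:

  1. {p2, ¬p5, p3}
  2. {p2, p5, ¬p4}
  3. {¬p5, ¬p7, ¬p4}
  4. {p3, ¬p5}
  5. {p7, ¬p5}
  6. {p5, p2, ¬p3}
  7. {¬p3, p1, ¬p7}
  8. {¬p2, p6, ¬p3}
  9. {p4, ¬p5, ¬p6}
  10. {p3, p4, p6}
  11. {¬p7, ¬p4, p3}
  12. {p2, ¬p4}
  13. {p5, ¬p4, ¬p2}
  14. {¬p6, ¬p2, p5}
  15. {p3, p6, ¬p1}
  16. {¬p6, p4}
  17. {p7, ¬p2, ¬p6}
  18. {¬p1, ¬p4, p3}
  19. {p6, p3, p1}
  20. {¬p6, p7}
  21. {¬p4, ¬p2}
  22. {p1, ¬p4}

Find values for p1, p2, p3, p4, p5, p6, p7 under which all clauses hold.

Try p1 = True.
For the remaining variables, p2 = False, p3 = True, p4 = False, p5 = True, p6 = False, p7 = True works.

p1=1, p2=0, p3=1, p4=0, p5=1, p6=0, p7=1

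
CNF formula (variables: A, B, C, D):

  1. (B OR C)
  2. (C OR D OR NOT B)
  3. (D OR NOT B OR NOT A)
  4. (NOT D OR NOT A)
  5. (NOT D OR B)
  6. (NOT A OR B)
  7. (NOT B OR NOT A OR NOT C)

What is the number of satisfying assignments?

4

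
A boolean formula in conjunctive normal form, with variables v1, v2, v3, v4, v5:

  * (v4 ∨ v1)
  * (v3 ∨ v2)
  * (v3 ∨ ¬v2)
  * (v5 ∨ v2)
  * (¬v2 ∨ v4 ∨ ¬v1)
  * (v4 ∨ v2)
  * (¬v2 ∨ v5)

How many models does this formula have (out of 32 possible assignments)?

4

Satisfying assignments:
  v1=F v2=F v3=T v4=T v5=T
  v1=F v2=T v3=T v4=T v5=T
  v1=T v2=F v3=T v4=T v5=T
  v1=T v2=T v3=T v4=T v5=T
Count: 4.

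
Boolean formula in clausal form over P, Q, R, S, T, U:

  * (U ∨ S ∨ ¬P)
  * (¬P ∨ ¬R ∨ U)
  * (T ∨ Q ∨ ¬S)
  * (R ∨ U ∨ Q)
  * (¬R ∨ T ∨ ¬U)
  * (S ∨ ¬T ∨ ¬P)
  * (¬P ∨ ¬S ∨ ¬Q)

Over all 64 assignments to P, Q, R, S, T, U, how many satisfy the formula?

26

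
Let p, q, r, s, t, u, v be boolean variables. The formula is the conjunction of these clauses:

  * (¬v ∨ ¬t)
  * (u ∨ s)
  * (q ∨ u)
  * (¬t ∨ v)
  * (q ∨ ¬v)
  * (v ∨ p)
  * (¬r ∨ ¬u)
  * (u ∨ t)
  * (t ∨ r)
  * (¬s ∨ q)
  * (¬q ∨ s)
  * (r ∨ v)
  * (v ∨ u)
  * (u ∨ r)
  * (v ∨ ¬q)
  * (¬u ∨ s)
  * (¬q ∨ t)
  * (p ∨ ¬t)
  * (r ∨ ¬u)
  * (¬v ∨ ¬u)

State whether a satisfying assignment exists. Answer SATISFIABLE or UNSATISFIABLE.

UNSATISFIABLE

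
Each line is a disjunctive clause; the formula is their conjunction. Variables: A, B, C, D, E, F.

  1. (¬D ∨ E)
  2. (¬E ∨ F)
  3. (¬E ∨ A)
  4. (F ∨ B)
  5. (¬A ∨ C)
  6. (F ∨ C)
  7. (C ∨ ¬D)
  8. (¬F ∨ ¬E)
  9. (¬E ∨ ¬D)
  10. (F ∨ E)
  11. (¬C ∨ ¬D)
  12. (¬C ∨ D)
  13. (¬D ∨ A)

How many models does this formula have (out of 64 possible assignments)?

2

The models are:
  A=0 B=0 C=0 D=0 E=0 F=1
  A=0 B=1 C=0 D=0 E=0 F=1
That's 2 in total.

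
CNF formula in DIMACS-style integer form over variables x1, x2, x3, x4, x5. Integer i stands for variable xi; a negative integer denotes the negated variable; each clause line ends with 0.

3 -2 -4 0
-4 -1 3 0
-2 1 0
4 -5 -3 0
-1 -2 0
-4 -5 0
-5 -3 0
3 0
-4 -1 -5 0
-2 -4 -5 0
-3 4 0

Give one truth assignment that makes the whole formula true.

x1=F, x2=F, x3=T, x4=T, x5=F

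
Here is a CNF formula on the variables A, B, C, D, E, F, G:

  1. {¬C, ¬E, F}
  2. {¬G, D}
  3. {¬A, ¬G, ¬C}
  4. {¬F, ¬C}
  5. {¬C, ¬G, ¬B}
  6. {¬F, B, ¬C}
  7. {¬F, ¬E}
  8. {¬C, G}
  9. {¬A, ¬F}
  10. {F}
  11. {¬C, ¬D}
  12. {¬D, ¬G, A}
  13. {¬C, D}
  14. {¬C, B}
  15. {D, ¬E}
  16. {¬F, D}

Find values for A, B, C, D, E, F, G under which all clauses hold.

A=F, B=T, C=F, D=T, E=F, F=T, G=F

Check each clause:
  1. {¬C, F, ¬E} — ¬E is true.
  2. {¬G, D} — ¬G is true.
  3. {¬G, ¬A, ¬C} — ¬G is true.
  4. {¬F, ¬C} — ¬C is true.
  5. {¬G, ¬C, ¬B} — ¬G is true.
  6. {B, ¬F, ¬C} — B is true.
  7. {¬F, ¬E} — ¬E is true.
  8. {¬C, G} — ¬C is true.
  9. {¬F, ¬A} — ¬A is true.
  10. {F} — F is true.
  11. {¬D, ¬C} — ¬C is true.
  12. {A, ¬D, ¬G} — ¬G is true.
  13. {¬C, D} — D is true.
  14. {¬C, B} — B is true.
  15. {¬E, D} — ¬E is true.
  16. {¬F, D} — D is true.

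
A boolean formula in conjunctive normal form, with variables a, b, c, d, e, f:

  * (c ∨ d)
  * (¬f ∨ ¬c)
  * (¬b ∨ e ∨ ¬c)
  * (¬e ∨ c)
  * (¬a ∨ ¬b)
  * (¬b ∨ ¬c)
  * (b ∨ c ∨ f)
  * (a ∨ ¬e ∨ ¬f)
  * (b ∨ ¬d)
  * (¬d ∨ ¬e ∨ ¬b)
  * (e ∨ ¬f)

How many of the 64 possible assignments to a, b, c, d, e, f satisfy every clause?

Satisfying assignments:
  a=0 b=0 c=1 d=0 e=0 f=0
  a=0 b=0 c=1 d=0 e=1 f=0
  a=0 b=1 c=0 d=1 e=0 f=0
  a=1 b=0 c=1 d=0 e=0 f=0
  a=1 b=0 c=1 d=0 e=1 f=0
Count: 5.

5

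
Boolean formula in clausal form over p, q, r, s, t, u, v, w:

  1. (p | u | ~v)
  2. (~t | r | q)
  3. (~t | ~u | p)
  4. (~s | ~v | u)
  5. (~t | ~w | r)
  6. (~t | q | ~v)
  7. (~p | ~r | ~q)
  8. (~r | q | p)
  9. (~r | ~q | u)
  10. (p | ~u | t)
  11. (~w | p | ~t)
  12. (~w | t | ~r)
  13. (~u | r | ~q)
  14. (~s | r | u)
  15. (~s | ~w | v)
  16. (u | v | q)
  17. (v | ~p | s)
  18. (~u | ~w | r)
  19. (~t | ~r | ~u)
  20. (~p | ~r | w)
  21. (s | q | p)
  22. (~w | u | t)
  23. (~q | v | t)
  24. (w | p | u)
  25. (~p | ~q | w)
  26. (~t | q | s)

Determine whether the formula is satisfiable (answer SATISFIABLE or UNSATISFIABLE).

Set p = True and propagate.
The remaining clauses are satisfied by q = False, r = False, s = True, t = False, u = True, v = False, w = False.
Every clause has at least one true literal under this assignment.
So p=True, q=False, r=False, s=True, t=False, u=True, v=False, w=False is a satisfying assignment.

SATISFIABLE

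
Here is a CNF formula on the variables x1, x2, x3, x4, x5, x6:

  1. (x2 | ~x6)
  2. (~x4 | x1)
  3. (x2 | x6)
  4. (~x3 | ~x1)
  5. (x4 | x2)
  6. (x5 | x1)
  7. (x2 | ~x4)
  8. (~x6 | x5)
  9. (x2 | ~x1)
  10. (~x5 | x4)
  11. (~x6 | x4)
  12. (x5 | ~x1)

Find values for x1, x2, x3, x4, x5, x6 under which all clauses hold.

x1 = T  x2 = T  x3 = F  x4 = T  x5 = T  x6 = T

Check each clause:
  1. (x2 | ~x6) — x2 is true.
  2. (~x4 | x1) — x1 is true.
  3. (x2 | x6) — x2 is true.
  4. (~x1 | ~x3) — ~x3 is true.
  5. (x2 | x4) — x2 is true.
  6. (x5 | x1) — x1 is true.
  7. (x2 | ~x4) — x2 is true.
  8. (x5 | ~x6) — x5 is true.
  9. (x2 | ~x1) — x2 is true.
  10. (~x5 | x4) — x4 is true.
  11. (~x6 | x4) — x4 is true.
  12. (x5 | ~x1) — x5 is true.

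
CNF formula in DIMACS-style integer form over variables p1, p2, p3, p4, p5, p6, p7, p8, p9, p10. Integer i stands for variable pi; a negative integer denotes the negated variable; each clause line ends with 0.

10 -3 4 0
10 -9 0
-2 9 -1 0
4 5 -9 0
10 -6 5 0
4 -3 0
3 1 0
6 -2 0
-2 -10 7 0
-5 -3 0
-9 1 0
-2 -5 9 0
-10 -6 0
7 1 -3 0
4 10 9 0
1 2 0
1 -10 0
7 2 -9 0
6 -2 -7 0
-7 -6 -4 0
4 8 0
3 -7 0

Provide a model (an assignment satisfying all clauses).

p8 occurs only positively in the remaining clauses — set p8 = True.
Branch on p1: take p1 = True.
Set p2 = False and propagate.
For the remaining variables, p3 = False, p4 = True, p5 = True, p6 = False, p7 = False, p9 = False, p10 = True works.
Every clause has at least one true literal under this assignment.

p1=1, p2=0, p3=0, p4=1, p5=1, p6=0, p7=0, p8=1, p9=0, p10=1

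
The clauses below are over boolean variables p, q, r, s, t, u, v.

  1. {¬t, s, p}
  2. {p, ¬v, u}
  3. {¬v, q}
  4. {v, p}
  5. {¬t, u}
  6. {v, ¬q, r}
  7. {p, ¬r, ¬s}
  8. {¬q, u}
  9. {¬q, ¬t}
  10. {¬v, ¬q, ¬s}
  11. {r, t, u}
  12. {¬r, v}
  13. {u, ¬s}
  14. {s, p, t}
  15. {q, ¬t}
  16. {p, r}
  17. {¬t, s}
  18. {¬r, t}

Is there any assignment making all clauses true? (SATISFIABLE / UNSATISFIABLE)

SATISFIABLE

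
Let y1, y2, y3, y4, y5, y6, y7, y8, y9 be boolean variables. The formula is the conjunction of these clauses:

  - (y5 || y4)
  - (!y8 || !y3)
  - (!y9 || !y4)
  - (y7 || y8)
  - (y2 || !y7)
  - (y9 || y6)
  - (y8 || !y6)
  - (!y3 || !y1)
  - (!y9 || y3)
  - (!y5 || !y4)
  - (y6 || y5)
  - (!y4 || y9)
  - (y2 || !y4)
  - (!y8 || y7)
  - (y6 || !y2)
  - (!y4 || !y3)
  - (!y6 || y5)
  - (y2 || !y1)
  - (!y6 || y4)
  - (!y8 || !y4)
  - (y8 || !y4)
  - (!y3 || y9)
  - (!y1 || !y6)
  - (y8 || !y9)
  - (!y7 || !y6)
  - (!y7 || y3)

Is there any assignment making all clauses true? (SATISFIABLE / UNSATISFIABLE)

UNSATISFIABLE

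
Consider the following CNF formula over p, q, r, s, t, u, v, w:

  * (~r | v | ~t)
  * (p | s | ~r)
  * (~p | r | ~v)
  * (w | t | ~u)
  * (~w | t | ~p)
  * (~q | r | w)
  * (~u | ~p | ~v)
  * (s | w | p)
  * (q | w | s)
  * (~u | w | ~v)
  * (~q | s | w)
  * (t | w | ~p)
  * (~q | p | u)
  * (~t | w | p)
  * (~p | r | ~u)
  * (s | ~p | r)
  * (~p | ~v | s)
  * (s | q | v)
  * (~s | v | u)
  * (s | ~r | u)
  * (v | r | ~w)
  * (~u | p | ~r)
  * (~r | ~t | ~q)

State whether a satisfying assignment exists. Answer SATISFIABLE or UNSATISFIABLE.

Set p = False and propagate.
Set q = False and propagate.
Set r = False and propagate.
For the remaining variables, s = False, t = True, u = True, v = True, w = True works.
So p=False, q=False, r=False, s=False, t=True, u=True, v=True, w=True is a satisfying assignment.

SATISFIABLE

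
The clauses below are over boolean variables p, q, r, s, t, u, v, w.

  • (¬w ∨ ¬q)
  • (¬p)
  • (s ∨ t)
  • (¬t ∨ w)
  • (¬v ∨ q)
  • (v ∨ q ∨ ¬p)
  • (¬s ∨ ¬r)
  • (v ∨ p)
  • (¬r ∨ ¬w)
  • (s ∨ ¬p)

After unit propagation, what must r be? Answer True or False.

Unit clause (¬p) sets p = False.
(v ∨ p): since p = False, the clause reduces to (v). v = True.
In (¬v ∨ q), ¬v is now false; q must hold, so q = True.
(¬w ∨ ¬q): since q = True, the clause reduces to (¬w). w = False.
(¬t ∨ w) with w = False leaves only ¬t, so t = False.
From (t ∨ s) and t = False: s = True.
(¬r ∨ ¬s) with s = True leaves only ¬r, so r = False.

False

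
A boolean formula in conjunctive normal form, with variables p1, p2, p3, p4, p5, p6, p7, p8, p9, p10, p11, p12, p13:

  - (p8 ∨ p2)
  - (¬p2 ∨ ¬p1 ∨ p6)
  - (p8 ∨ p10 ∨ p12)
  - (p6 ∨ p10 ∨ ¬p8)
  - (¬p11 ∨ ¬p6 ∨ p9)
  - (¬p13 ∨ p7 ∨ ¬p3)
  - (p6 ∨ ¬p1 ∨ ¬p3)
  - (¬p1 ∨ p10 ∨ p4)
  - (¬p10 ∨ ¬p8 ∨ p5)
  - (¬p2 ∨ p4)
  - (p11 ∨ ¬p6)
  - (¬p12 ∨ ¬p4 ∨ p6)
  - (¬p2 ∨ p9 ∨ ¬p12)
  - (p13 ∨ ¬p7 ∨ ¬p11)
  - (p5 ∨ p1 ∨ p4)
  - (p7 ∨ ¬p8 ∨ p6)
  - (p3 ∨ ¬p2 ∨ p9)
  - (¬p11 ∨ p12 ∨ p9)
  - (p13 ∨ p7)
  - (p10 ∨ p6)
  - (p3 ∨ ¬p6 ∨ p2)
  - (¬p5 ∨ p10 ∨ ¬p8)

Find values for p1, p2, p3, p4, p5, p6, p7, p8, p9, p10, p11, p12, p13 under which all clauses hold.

p1=1, p2=1, p3=1, p4=1, p5=1, p6=1, p7=1, p8=0, p9=1, p10=0, p11=1, p12=1, p13=1

p9 occurs only positively in the remaining clauses — set p9 = True.
Set p1 = True and propagate.
Set p2 = True and propagate.
  then p6 is forced to True.
  then p4 is forced to True.
  then p11 is forced to True.
The remaining clauses are satisfied by p3 = True, p5 = True, p7 = True, p8 = False, p10 = False, p12 = True, p13 = True.
Every clause has at least one true literal under this assignment.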